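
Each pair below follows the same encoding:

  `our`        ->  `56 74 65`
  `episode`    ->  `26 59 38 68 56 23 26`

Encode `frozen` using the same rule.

With a=1..z=26, the number is 3·pos + 11.
Applying it to frozen: f=6→29, r=18→65, o=15→56, z=26→89, e=5→26, n=14→53.

29 65 56 89 26 53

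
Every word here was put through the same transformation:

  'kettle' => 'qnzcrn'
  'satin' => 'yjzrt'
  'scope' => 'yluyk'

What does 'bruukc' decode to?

violet

Shifts by position in kettle: pos 0: k→q (+6), pos 1: e→n (+9), pos 2: t→z (+6), pos 3: t→c (+9) — repeating every 2. The shifts repeat in a cycle of length 2: positions 0,1,… shift by +6, +9, then the pattern repeats.
Reversing it on bruukc: b−6=v, r−9=i, u−6=o, u−9=l, k−6=e, c−9=t.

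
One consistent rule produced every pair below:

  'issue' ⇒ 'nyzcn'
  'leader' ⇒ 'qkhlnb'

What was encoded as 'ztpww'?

In issue: i→n is +5, s→y is +6, s→z is +7, u→c is +8 — the shift increases by 1 each position. Letter i (0-indexed) is shifted by i+5, so successive shifts are 5, 6, 7, ….
Decoding ztpww: z−5=u, t−6=n, p−7=i, w−8=o, w−9=n.

union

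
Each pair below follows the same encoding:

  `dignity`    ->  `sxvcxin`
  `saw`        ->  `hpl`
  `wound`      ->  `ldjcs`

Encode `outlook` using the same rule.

Compare letters: d→s is +15, i→x is +15, g→v is +15 — a constant shift. Every letter moves 15 places later in the alphabet, wrapping around z→a.
Applying it to outlook: o+15=d, u+15=j, t+15=i, l+15=a, o+15=d, o+15=d, k+15=z.

djiaddz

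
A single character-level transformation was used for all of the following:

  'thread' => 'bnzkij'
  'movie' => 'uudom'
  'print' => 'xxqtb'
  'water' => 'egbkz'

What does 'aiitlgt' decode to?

scandal

Shifts by position in thread: pos 0: t→b (+8), pos 1: h→n (+6), pos 2: r→z (+8), pos 3: e→k (+6) — repeating every 2. A repeating key of period 2 is used — shifts +8, +6 over and over.
Reversing it on aiitlgt: a−8=s, i−6=c, i−8=a, t−6=n, l−8=d, g−6=a, t−8=l.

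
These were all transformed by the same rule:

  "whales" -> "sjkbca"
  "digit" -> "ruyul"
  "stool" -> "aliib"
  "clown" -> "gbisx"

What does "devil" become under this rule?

w(22)→s(18) and h(7)→j(9) fit y≡11x+10 (mod 26); the inverse of 11 mod 26 is 19. Treating letters as 0–25, the rule is x ↦ 11x + 10 (mod 26).
Applying it to devil: d(3)→11·3+10≡17=r; e(4)→11·4+10≡2=c; v(21)→11·21+10≡7=h; i(8)→11·8+10≡20=u; l(11)→11·11+10≡1=b (all mod 26).

rchub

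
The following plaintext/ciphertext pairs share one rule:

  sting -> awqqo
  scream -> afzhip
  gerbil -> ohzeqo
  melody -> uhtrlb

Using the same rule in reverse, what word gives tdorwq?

lagoon

Shifts by position in sting: pos 0: s→a (+8), pos 1: t→w (+3), pos 2: i→q (+8), pos 3: n→q (+3) — repeating every 2. The shifts repeat in a cycle of length 2: positions 0,1,… shift by +8, +3, then the pattern repeats.
Reversing it on tdorwq: t−8=l, d−3=a, o−8=g, r−3=o, w−8=o, q−3=n.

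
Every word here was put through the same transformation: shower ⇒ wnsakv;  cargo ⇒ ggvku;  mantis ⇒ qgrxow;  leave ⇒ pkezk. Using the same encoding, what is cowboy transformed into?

The shifts repeat in a cycle of length 3: positions 0,1,… shift by +4, +6, +4, then the pattern repeats.
For cowboy: c+4=g, o+6=u, w+4=a, b+4=f, o+6=u, y+4=c.

guafuc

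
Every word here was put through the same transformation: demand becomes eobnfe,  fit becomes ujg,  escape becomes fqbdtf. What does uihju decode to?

Two steps: reverse the string, then apply a Caesar shift of +1.
Decoding uihju: shift back: u−1=t, i−1=h, h−1=g, j−1=i, u−1=t → thgit; then reverse → tight.

tight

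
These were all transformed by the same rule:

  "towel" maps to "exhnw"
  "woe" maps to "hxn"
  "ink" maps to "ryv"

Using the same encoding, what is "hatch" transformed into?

sjens

The shift depends on letter class: consonant t→e is +11, but vowel o→x is +9. Vowels shift forward by 9 and consonants shift forward by 11.
Applying it to hatch: h(cons)+11=s, a(vowel)+9=j, t(cons)+11=e, c(cons)+11=n, h(cons)+11=s.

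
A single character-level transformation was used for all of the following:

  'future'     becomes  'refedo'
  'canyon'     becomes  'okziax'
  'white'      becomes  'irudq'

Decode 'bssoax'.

pigeon

Shifts by position in future: pos 0: f→r (+12), pos 1: u→e (+10), pos 2: t→f (+12), pos 3: u→e (+10) — repeating every 2. It's a Vigenère-style cipher with numeric key [12,10]: position i shifts by key[i mod 2].
Decoding bssoax: b−12=p, s−10=i, s−12=g, o−10=e, a−12=o, x−10=n.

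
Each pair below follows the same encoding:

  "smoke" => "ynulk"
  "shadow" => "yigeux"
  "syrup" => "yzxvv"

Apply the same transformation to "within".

cjzioo

Shifts by position in smoke: pos 0: s→y (+6), pos 1: m→n (+1), pos 2: o→u (+6), pos 3: k→l (+1) — repeating every 2. The shifts repeat in a cycle of length 2: positions 0,1,… shift by +6, +1, then the pattern repeats.
For within: w+6=c, i+1=j, t+6=z, h+1=i, i+6=o, n+1=o.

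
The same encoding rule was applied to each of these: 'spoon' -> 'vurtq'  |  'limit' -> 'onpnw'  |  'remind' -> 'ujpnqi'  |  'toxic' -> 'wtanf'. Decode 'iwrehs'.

Shifts by position in spoon: pos 0: s→v (+3), pos 1: p→u (+5), pos 2: o→r (+3), pos 3: o→t (+5) — repeating every 2. A repeating key of period 2 is used — shifts +3, +5 over and over.
Reversing it on iwrehs: i−3=f, w−5=r, r−3=o, e−5=z, h−3=e, s−5=n.

frozen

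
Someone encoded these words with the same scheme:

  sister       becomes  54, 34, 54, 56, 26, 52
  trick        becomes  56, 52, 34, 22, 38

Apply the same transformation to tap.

56, 18, 48

s(#19)→54 and i(#9)→34: differences scale by 2, so n = 2·pos + 16. With a=1..z=26, the number is 2·pos + 16.
For tap: t=20→56, a=1→18, p=16→48.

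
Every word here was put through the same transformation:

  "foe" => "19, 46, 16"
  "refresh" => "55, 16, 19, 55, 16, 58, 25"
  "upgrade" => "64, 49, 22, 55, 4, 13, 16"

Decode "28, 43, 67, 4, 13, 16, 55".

f(#6)→19 and o(#15)→46: differences scale by 3, so n = 3·pos + 1. With a=1..z=26, the number is 3·pos + 1.
Decoding 28, 43, 67, 4, 13, 16, 55: 28→(28−1)÷3=9=i, 43→(43−1)÷3=14=n, 67→(67−1)÷3=22=v, 4→(4−1)÷3=1=a, 13→(13−1)÷3=4=d, 16→(16−1)÷3=5=e, 55→(55−1)÷3=18=r.

invader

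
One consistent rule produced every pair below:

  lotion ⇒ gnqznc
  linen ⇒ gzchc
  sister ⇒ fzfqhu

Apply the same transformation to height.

l(11)→g(6) and o(14)→n(13) fit y≡11x+15 (mod 26); the inverse of 11 mod 26 is 19. Each letter's alphabet position (a=0..z=25) is mapped through 11·x+15 mod 26 — an affine cipher.
On height: h(7)→11·7+15≡14=o; e(4)→11·4+15≡7=h; i(8)→11·8+15≡25=z; g(6)→11·6+15≡3=d; h(7)→11·7+15≡14=o; t(19)→11·19+15≡16=q (all mod 26).

ohzdoq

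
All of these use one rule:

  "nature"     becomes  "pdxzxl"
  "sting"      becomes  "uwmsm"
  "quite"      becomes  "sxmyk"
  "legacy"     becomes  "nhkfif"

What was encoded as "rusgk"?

probe

In nature: n→p is +2, a→d is +3, t→x is +4, u→z is +5 — the shift increases by 1 each position. Letter i (0-indexed) is shifted by i+2, so successive shifts are 2, 3, 4, ….
Decoding rusgk: r−2=p, u−3=r, s−4=o, g−5=b, k−6=e.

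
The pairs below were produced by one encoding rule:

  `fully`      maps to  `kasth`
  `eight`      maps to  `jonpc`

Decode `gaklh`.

buddy

In fully: f→k is +5, u→a is +6, l→s is +7, l→t is +8 — the shift increases by 1 each position. The shift increases by 1 at each position, starting from +5: 5, 6, 7, ….
Decoding gaklh: g−5=b, a−6=u, k−7=d, l−8=d, h−9=y.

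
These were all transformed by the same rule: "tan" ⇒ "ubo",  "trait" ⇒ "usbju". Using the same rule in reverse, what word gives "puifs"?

Compare letters: t→u is +1, a→b is +1, n→o is +1 — a constant shift. Each letter is shifted forward by 1 in the alphabet (a Caesar shift of +1).
Reversing it on puifs: p−1=o, u−1=t, i−1=h, f−1=e, s−1=r.

other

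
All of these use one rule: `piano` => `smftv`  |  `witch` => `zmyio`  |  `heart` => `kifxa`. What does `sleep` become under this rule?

vpjkw

The shift increases by 1 at each position, starting from +3: 3, 4, 5, ….
For sleep: s+3=v, l+4=p, e+5=j, e+6=k, p+7=w.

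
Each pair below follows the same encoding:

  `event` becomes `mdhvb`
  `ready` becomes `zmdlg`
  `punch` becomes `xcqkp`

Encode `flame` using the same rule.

Shifts by position in event: pos 0: e→m (+8), pos 1: v→d (+8), pos 2: e→h (+3), pos 3: n→v (+8), pos 4: t→b (+8) — repeating every 3. A repeating key of period 3 is used — shifts +8, +8, +3 over and over.
Applying it to flame: f+8=n, l+8=t, a+3=d, m+8=u, e+8=m.

ntdum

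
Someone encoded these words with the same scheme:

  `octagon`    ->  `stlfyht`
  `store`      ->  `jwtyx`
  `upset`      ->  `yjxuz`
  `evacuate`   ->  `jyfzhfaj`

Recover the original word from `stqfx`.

Two steps: reverse the string, then apply a Caesar shift of +5.
Decoding stqfx: shift back: s−5=n, t−5=o, q−5=l, f−5=a, x−5=s → nolas; then reverse → salon.

salon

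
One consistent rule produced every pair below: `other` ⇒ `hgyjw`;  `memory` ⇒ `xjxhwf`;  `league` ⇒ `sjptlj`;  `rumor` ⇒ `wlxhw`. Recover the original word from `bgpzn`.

o(14)→h(7) and t(19)→g(6) fit y≡5x+15 (mod 26); the inverse of 5 mod 26 is 21. Treating letters as 0–25, the rule is x ↦ 5x + 15 (mod 26).
Undoing it on bgpzn: b(1)→21·(1−15)≡18=s; g(6)→21·(6−15)≡19=t; p(15)→21·(15−15)≡0=a; z(25)→21·(25−15)≡2=c; n(13)→21·(13−15)≡10=k (all mod 26).

stack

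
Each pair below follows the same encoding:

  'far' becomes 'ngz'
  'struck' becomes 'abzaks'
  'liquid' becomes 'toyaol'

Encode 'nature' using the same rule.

vgbazk

The shift depends on letter class: consonant f→n is +8, but vowel a→g is +6. Two shifts are in play — +6 for a/e/i/o/u, +8 for every other letter.
Applying it to nature: n(cons)+8=v, a(vowel)+6=g, t(cons)+8=b, u(vowel)+6=a, r(cons)+8=z, e(vowel)+6=k.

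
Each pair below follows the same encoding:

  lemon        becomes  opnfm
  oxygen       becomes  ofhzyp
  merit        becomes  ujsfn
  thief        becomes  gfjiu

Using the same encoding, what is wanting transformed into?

hojuobx

The output letters match the input read backwards, each shifted +1: lemon reversed is nomel. Two steps: reverse the string, then apply a Caesar shift of +1.
On wanting: reverse → gnitnaw; then shift: g+1=h, n+1=o, i+1=j, t+1=u, n+1=o, a+1=b, w+1=x.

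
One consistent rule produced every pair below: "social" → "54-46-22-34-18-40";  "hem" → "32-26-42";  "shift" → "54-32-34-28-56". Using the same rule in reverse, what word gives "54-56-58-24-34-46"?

studio

The formula is n = 2×(alphabet index, a=1) + 16.
Reversing it on 54-56-58-24-34-46: 54→(54−16)÷2=19=s, 56→(56−16)÷2=20=t, 58→(58−16)÷2=21=u, 24→(24−16)÷2=4=d, 34→(34−16)÷2=9=i, 46→(46−16)÷2=15=o.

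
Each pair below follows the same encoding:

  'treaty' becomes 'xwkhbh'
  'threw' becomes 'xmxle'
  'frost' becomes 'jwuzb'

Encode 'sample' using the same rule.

In treaty: t→x is +4, r→w is +5, e→k is +6, a→h is +7 — the shift increases by 1 each position. Letter i (0-indexed) is shifted by i+4, so successive shifts are 4, 5, 6, ….
For sample: s+4=w, a+5=f, m+6=s, p+7=w, l+8=t, e+9=n.

wfswtn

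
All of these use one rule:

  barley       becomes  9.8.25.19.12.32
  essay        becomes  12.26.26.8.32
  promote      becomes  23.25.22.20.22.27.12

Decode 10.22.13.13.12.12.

coffee

b is letter #2 and maps to 9: an offset of 7. Each letter is replaced by its alphabet position (a=1..z=26) + 7.
Decoding 10.22.13.13.12.12: 10→(10−7)÷1=3=c, 22→(22−7)÷1=15=o, 13→(13−7)÷1=6=f, 13→(13−7)÷1=6=f, 12→(12−7)÷1=5=e, 12→(12−7)÷1=5=e.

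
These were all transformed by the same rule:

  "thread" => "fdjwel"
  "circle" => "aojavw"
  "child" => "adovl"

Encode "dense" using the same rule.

t(19)→f(5) and h(7)→d(3) fit y≡11x+4 (mod 26); the inverse of 11 mod 26 is 19. This is an affine cipher: with a=0,…,z=25, each position x becomes (11x+4) mod 26.
Applying it to dense: d(3)→11·3+4≡11=l; e(4)→11·4+4≡22=w; n(13)→11·13+4≡17=r; s(18)→11·18+4≡20=u; e(4)→11·4+4≡22=w (all mod 26).

lwruw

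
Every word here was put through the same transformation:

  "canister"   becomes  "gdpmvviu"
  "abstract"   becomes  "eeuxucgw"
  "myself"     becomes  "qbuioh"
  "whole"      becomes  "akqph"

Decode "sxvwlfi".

outside

Shifts by position in canister: pos 0: c→g (+4), pos 1: a→d (+3), pos 2: n→p (+2), pos 3: i→m (+4), pos 4: s→v (+3), pos 5: t→v (+2) — repeating every 3. The shifts repeat in a cycle of length 3: positions 0,1,… shift by +4, +3, +2, then the pattern repeats.
Undoing it on sxvwlfi: s−4=o, x−3=u, v−2=t, w−4=s, l−3=i, f−2=d, i−4=e.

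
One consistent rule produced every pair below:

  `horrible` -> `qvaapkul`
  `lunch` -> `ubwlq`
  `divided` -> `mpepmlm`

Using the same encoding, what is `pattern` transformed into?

The shift depends on letter class: consonant h→q is +9, but vowel o→v is +7. Two shifts are in play — +7 for a/e/i/o/u, +9 for every other letter.
On pattern: p(cons)+9=y, a(vowel)+7=h, t(cons)+9=c, t(cons)+9=c, e(vowel)+7=l, r(cons)+9=a, n(cons)+9=w.

yhcclaw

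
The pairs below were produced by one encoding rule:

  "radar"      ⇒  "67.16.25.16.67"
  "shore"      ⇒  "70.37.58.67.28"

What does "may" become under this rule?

52.16.88

The formula is n = 3×(alphabet index, a=1) + 13.
For may: m=13→52, a=1→16, y=25→88.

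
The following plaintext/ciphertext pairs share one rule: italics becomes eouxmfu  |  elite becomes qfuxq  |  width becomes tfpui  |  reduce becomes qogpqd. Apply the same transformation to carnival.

The word is reversed, then every letter is shifted forward by 12.
On carnival: reverse → lavinrac; then shift: l+12=x, a+12=m, v+12=h, i+12=u, n+12=z, r+12=d, a+12=m, c+12=o.

xmhuzdmo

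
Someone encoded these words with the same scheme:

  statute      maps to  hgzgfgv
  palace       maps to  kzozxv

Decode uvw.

Each pair mirrors across the alphabet (s↔h, t↔g, a↔z): positions sum to 25. Each letter is replaced by its mirror in the alphabet: a↔z, b↔y, c↔x, and so on (the Atbash cipher).
Decoding uvw: u↔f, v↔e, w↔d.

fed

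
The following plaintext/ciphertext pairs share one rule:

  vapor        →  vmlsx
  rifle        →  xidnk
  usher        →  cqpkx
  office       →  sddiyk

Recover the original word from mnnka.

Each letter's alphabet position (a=0..z=25) is mapped through 19·x+12 mod 26 — an affine cipher.
Decoding mnnka: m(12)→11·(12−12)≡0=a; n(13)→11·(13−12)≡11=l; n(13)→11·(13−12)≡11=l; k(10)→11·(10−12)≡4=e; a(0)→11·(0−12)≡24=y (all mod 26).

alley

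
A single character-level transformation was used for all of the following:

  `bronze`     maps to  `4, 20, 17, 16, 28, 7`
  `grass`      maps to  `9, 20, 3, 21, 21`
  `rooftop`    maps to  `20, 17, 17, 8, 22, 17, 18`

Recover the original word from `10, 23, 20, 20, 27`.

Letters become their 1-based position plus 2 (so a→3, b→4, …).
Reversing it on 10, 23, 20, 20, 27: 10→(10−2)÷1=8=h, 23→(23−2)÷1=21=u, 20→(20−2)÷1=18=r, 20→(20−2)÷1=18=r, 27→(27−2)÷1=25=y.

hurry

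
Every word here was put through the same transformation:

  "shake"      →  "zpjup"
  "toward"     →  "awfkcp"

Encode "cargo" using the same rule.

In shake: s→z is +7, h→p is +8, a→j is +9, k→u is +10 — the shift increases by 1 each position. The shift increases by 1 at each position, starting from +7: 7, 8, 9, ….
On cargo: c+7=j, a+8=i, r+9=a, g+10=q, o+11=z.

jiaqz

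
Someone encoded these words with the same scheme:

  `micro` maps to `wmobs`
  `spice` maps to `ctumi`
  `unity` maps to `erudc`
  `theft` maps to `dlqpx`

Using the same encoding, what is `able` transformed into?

kfxo

Shifts by position in micro: pos 0: m→w (+10), pos 1: i→m (+4), pos 2: c→o (+12), pos 3: r→b (+10), pos 4: o→s (+4) — repeating every 3. The shifts repeat in a cycle of length 3: positions 0,1,… shift by +10, +4, +12, then the pattern repeats.
Applying it to able: a+10=k, b+4=f, l+12=x, e+10=o.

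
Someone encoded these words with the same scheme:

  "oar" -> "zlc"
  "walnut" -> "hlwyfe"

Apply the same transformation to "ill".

tww

Compare letters: o→z is +11, a→l is +11, r→c is +11 — a constant shift. Each letter is shifted forward by 11 in the alphabet (a Caesar shift of +11).
For ill: i+11=t, l+11=w, l+11=w.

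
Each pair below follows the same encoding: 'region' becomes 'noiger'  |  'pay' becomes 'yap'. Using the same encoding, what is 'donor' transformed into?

ronod

The output letters match the input read backwards: region reversed is noiger. It's just the letters in reverse order.
On donor: reverse → ronod.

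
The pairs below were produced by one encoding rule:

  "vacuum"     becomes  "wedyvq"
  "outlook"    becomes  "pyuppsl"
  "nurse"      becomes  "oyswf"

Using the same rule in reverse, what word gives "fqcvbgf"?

embrace

Shifts by position in vacuum: pos 0: v→w (+1), pos 1: a→e (+4), pos 2: c→d (+1), pos 3: u→y (+4) — repeating every 2. The shifts repeat in a cycle of length 2: positions 0,1,… shift by +1, +4, then the pattern repeats.
Reversing it on fqcvbgf: f−1=e, q−4=m, c−1=b, v−4=r, b−1=a, g−4=c, f−1=e.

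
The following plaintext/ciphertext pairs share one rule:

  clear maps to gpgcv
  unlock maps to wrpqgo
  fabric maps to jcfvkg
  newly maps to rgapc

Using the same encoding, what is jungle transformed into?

The rule splits by letter class: vowels +2, consonants +4.
For jungle: j(cons)+4=n, u(vowel)+2=w, n(cons)+4=r, g(cons)+4=k, l(cons)+4=p, e(vowel)+2=g.

nwrkpg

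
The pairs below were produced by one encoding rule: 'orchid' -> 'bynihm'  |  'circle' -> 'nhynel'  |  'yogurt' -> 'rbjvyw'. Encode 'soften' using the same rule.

xbkwlc

Treating letters as 0–25, the rule is x ↦ 25x + 15 (mod 26).
For soften: s(18)→25·18+15≡23=x; o(14)→25·14+15≡1=b; f(5)→25·5+15≡10=k; t(19)→25·19+15≡22=w; e(4)→25·4+15≡11=l; n(13)→25·13+15≡2=c (all mod 26).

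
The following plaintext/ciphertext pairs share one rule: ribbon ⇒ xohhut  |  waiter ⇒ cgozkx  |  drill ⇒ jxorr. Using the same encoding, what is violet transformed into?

bourkz

Compare letters: r→x is +6, i→o is +6, b→h is +6 — a constant shift. This is a Caesar cipher with shift 6.
On violet: v+6=b, i+6=o, o+6=u, l+6=r, e+6=k, t+6=z.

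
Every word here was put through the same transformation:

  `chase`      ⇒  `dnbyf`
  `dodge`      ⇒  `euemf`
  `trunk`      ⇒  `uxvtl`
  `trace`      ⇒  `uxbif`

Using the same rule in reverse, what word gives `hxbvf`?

A repeating key of period 2 is used — shifts +1, +6 over and over.
Reversing it on hxbvf: h−1=g, x−6=r, b−1=a, v−6=p, f−1=e.

grape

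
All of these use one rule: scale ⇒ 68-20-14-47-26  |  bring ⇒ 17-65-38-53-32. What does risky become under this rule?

s(#19)→68 and c(#3)→20: differences scale by 3, so n = 3·pos + 11. With a=1..z=26, the number is 3·pos + 11.
On risky: r=18→65, i=9→38, s=19→68, k=11→44, y=25→86.

65-38-68-44-86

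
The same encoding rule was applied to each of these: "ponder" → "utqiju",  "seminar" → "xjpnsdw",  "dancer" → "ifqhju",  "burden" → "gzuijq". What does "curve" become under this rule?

Shifts by position in ponder: pos 0: p→u (+5), pos 1: o→t (+5), pos 2: n→q (+3), pos 3: d→i (+5), pos 4: e→j (+5), pos 5: r→u (+3) — repeating every 3. A repeating key of period 3 is used — shifts +5, +5, +3 over and over.
Applying it to curve: c+5=h, u+5=z, r+3=u, v+5=a, e+5=j.

hzuaj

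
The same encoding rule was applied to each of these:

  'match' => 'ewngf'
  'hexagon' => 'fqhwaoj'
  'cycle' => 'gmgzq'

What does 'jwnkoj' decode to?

nation

This is an affine cipher: with a=0,…,z=25, each position x becomes (5x+22) mod 26.
Undoing it on jwnkoj: j(9)→21·(9−22)≡13=n; w(22)→21·(22−22)≡0=a; n(13)→21·(13−22)≡19=t; k(10)→21·(10−22)≡8=i; o(14)→21·(14−22)≡14=o; j(9)→21·(9−22)≡13=n (all mod 26).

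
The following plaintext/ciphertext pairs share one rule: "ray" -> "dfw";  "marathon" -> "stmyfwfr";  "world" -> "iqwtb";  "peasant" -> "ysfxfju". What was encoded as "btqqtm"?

hollow

The output letters match the input read backwards, each shifted +5: ray reversed is yar. The word is reversed, then every letter is shifted forward by 5.
Decoding btqqtm: shift back: b−5=w, t−5=o, q−5=l, q−5=l, t−5=o, m−5=h → wolloh; then reverse → hollow.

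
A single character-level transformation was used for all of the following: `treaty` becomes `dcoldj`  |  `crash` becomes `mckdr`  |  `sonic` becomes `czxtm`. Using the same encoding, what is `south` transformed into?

It's a Vigenère-style cipher with numeric key [10,11]: position i shifts by key[i mod 2].
Applying it to south: s+10=c, o+11=z, u+10=e, t+11=e, h+10=r.

czeer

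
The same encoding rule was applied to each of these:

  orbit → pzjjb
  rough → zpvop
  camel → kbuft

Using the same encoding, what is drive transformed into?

lzjdf

The shift depends on letter class: consonant r→z is +8, but vowel o→p is +1. The rule splits by letter class: vowels +1, consonants +8.
Applying it to drive: d(cons)+8=l, r(cons)+8=z, i(vowel)+1=j, v(cons)+8=d, e(vowel)+1=f.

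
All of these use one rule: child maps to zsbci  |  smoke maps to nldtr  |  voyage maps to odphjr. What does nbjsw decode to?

This is an affine cipher: with a=0,…,z=25, each position x becomes (9x+7) mod 26.
Decoding nbjsw: n(13)→3·(13−7)≡18=s; b(1)→3·(1−7)≡8=i; j(9)→3·(9−7)≡6=g; s(18)→3·(18−7)≡7=h; w(22)→3·(22−7)≡19=t (all mod 26).

sight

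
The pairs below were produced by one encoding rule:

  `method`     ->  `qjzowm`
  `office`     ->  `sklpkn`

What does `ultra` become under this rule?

In method: m→q is +4, e→j is +5, t→z is +6, h→o is +7 — the shift increases by 1 each position. Letter i (0-indexed) is shifted by i+4, so successive shifts are 4, 5, 6, ….
Applying it to ultra: u+4=y, l+5=q, t+6=z, r+7=y, a+8=i.

yqzyi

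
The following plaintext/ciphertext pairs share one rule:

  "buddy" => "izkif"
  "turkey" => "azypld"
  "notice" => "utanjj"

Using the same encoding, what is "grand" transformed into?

A repeating key of period 2 is used — shifts +7, +5 over and over.
On grand: g+7=n, r+5=w, a+7=h, n+5=s, d+7=k.

nwhsk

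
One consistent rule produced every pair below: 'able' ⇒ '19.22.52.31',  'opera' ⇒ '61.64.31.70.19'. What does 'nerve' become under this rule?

The formula is n = 3×(alphabet index, a=1) + 16.
Applying it to nerve: n=14→58, e=5→31, r=18→70, v=22→82, e=5→31.

58.31.70.82.31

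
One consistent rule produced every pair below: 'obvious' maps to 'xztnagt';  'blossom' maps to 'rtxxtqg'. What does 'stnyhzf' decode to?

auction

Read the word backwards and shift each letter +5.
Decoding stnyhzf: shift back: s−5=n, t−5=o, n−5=i, y−5=t, h−5=c, z−5=u, f−5=a → noitcua; then reverse → auction.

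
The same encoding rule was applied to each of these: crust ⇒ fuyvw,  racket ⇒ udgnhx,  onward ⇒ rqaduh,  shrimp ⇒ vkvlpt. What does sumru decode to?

prior

Shifts by position in crust: pos 0: c→f (+3), pos 1: r→u (+3), pos 2: u→y (+4), pos 3: s→v (+3), pos 4: t→w (+3) — repeating every 3. The shifts repeat in a cycle of length 3: positions 0,1,… shift by +3, +3, +4, then the pattern repeats.
Undoing it on sumru: s−3=p, u−3=r, m−4=i, r−3=o, u−3=r.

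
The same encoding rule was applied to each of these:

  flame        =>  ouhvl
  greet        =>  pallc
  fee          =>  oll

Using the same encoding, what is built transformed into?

Two shifts are in play — +7 for a/e/i/o/u, +9 for every other letter.
For built: b(cons)+9=k, u(vowel)+7=b, i(vowel)+7=p, l(cons)+9=u, t(cons)+9=c.

kbpuc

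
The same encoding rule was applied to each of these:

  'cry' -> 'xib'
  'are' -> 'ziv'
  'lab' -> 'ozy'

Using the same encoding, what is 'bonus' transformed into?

ylmfh

Each pair mirrors across the alphabet (c↔x, r↔i, y↔b): positions sum to 25. Letters are reflected about the middle of the alphabet (position → 25−position): Atbash.
On bonus: b↔y, o↔l, n↔m, u↔f, s↔h.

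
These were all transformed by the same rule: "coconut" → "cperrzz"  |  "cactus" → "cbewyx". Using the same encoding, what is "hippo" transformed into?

hjrss

In coconut: c→c is +0, o→p is +1, c→e is +2, o→r is +3 — the shift increases by 1 each position. The shift increases by 1 at each position, starting from +0: 0, 1, 2, ….
On hippo: h+0=h, i+1=j, p+2=r, p+3=s, o+4=s.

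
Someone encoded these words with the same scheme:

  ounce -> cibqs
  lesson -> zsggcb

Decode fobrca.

Compare letters: o→c is +14, u→i is +14, n→b is +14 — a constant shift. Each letter is shifted forward by 14 in the alphabet (a Caesar shift of +14).
Reversing it on fobrca: f−14=r, o−14=a, b−14=n, r−14=d, c−14=o, a−14=m.

random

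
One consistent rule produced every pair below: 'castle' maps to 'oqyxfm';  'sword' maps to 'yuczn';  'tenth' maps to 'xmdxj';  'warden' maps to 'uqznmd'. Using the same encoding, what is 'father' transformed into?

c(2)→o(14) and a(0)→q(16) fit y≡25x+16 (mod 26); the inverse of 25 mod 26 is 25. Treating letters as 0–25, the rule is x ↦ 25x + 16 (mod 26).
For father: f(5)→25·5+16≡11=l; a(0)→25·0+16≡16=q; t(19)→25·19+16≡23=x; h(7)→25·7+16≡9=j; e(4)→25·4+16≡12=m; r(17)→25·17+16≡25=z (all mod 26).

lqxjmz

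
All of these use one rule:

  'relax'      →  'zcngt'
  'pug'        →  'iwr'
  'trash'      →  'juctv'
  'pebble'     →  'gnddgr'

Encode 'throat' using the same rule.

The output letters match the input read backwards, each shifted +2: relax reversed is xaler. Read the word backwards and shift each letter +2.
For throat: reverse → taorht; then shift: t+2=v, a+2=c, o+2=q, r+2=t, h+2=j, t+2=v.

vcqtjv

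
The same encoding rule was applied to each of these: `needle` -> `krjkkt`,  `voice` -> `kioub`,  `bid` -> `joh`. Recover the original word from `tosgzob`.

vitamin

The output letters match the input read backwards, each shifted +6: needle reversed is eldeen. The word is reversed, then every letter is shifted forward by 6.
Reversing it on tosgzob: shift back: t−6=n, o−6=i, s−6=m, g−6=a, z−6=t, o−6=i, b−6=v → nimativ; then reverse → vitamin.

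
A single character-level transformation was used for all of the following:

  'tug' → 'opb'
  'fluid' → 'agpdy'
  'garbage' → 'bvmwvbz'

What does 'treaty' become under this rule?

omzvot

Compare letters: t→o is +21, u→p is +21, g→b is +21 — a constant shift. Every letter moves 21 places later in the alphabet, wrapping around z→a.
Applying it to treaty: t+21=o, r+21=m, e+21=z, a+21=v, t+21=o, y+21=t.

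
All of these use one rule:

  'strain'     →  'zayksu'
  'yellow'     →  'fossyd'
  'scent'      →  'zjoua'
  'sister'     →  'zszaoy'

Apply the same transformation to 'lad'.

Two shifts are in play — +10 for a/e/i/o/u, +7 for every other letter.
Applying it to lad: l(cons)+7=s, a(vowel)+10=k, d(cons)+7=k.

skk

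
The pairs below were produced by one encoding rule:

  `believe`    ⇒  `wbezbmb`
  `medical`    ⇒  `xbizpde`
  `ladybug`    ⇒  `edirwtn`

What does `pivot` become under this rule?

b(1)→w(22) and e(4)→b(1) fit y≡19x+3 (mod 26); the inverse of 19 mod 26 is 11. Treating letters as 0–25, the rule is x ↦ 19x + 3 (mod 26).
For pivot: p(15)→19·15+3≡2=c; i(8)→19·8+3≡25=z; v(21)→19·21+3≡12=m; o(14)→19·14+3≡9=j; t(19)→19·19+3≡0=a (all mod 26).

czmja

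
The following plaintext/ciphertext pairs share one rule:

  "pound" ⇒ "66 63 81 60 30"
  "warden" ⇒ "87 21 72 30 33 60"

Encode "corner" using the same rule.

27 63 72 60 33 72

Each letter becomes 3×(its alphabet position, a=1..z=26) + 18.
For corner: c=3→27, o=15→63, r=18→72, n=14→60, e=5→33, r=18→72.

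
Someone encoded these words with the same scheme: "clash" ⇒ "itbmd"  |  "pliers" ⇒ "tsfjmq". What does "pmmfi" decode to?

hello

The output letters match the input read backwards, each shifted +1: clash reversed is hsalc. Two steps: reverse the string, then apply a Caesar shift of +1.
Decoding pmmfi: shift back: p−1=o, m−1=l, m−1=l, f−1=e, i−1=h → olleh; then reverse → hello.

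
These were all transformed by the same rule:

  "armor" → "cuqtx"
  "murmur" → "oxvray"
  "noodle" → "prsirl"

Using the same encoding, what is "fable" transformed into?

hdfqk

In armor: a→c is +2, r→u is +3, m→q is +4, o→t is +5 — the shift increases by 1 each position. Letter i (0-indexed) is shifted by i+2, so successive shifts are 2, 3, 4, ….
For fable: f+2=h, a+3=d, b+4=f, l+5=q, e+6=k.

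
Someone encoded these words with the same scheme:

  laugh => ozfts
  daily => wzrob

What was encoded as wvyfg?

Each pair mirrors across the alphabet (l↔o, a↔z, u↔f): positions sum to 25. Each letter is replaced by its mirror in the alphabet: a↔z, b↔y, c↔x, and so on (the Atbash cipher).
Undoing it on wvyfg: w↔d, v↔e, y↔b, f↔u, g↔t.

debut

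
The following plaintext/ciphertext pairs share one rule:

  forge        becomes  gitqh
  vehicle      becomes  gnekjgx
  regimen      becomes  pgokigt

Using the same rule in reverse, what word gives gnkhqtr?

profile

The output letters match the input read backwards, each shifted +2: forge reversed is egrof. The word is reversed, then every letter is shifted forward by 2.
Undoing it on gnkhqtr: shift back: g−2=e, n−2=l, k−2=i, h−2=f, q−2=o, t−2=r, r−2=p → eliforp; then reverse → profile.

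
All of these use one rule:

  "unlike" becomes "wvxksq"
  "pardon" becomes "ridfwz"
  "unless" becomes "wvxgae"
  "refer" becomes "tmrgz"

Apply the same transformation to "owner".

A repeating key of period 3 is used — shifts +2, +8, +12 over and over.
For owner: o+2=q, w+8=e, n+12=z, e+2=g, r+8=z.

qezgz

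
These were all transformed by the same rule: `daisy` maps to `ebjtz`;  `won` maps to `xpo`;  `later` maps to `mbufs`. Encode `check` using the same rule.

difdl

Compare letters: d→e is +1, a→b is +1, i→j is +1 — a constant shift. This is a Caesar cipher with shift 1.
On check: c+1=d, h+1=i, e+1=f, c+1=d, k+1=l.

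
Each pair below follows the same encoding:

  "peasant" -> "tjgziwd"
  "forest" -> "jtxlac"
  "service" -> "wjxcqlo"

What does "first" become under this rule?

jnxzb

In peasant: p→t is +4, e→j is +5, a→g is +6, s→z is +7 — the shift increases by 1 each position. The shift increases by 1 at each position, starting from +4: 4, 5, 6, ….
For first: f+4=j, i+5=n, r+6=x, s+7=z, t+8=b.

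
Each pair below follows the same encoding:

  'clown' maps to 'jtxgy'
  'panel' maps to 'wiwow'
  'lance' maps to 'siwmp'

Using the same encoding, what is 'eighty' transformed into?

lqprek

Letter i (0-indexed) is shifted by i+7, so successive shifts are 7, 8, 9, ….
For eighty: e+7=l, i+8=q, g+9=p, h+10=r, t+11=e, y+12=k.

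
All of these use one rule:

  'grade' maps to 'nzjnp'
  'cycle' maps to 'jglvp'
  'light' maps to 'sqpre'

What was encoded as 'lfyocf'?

expert

In grade: g→n is +7, r→z is +8, a→j is +9, d→n is +10 — the shift increases by 1 each position. The shift increases by 1 at each position, starting from +7: 7, 8, 9, ….
Reversing it on lfyocf: l−7=e, f−8=x, y−9=p, o−10=e, c−11=r, f−12=t.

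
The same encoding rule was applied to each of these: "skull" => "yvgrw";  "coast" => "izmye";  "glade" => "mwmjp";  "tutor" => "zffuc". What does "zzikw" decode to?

Shifts by position in skull: pos 0: s→y (+6), pos 1: k→v (+11), pos 2: u→g (+12), pos 3: l→r (+6), pos 4: l→w (+11) — repeating every 3. It's a Vigenère-style cipher with numeric key [6,11,12]: position i shifts by key[i mod 3].
Undoing it on zzikw: z−6=t, z−11=o, i−12=w, k−6=e, w−11=l.

towel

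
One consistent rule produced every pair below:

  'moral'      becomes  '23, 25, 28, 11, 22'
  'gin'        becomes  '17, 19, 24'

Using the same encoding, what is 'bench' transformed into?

12, 15, 24, 13, 18

m is letter #13 and maps to 23: an offset of 10. Each letter is replaced by its alphabet position (a=1..z=26) + 10.
Applying it to bench: b=2→12, e=5→15, n=14→24, c=3→13, h=8→18.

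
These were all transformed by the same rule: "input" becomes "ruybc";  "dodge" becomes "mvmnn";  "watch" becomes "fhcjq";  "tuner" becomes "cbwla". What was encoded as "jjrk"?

acid

A repeating key of period 2 is used — shifts +9, +7 over and over.
Undoing it on jjrk: j−9=a, j−7=c, r−9=i, k−7=d.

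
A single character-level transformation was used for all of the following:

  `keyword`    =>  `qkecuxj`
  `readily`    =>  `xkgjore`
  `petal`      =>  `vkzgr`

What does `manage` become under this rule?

It's a constant shift of +6 (ROT6).
Applying it to manage: m+6=s, a+6=g, n+6=t, a+6=g, g+6=m, e+6=k.

sgtgmk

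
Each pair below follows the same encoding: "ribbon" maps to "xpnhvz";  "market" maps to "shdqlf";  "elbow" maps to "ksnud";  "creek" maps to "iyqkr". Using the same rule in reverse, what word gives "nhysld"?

Shifts by position in ribbon: pos 0: r→x (+6), pos 1: i→p (+7), pos 2: b→n (+12), pos 3: b→h (+6), pos 4: o→v (+7), pos 5: n→z (+12) — repeating every 3. A repeating key of period 3 is used — shifts +6, +7, +12 over and over.
Decoding nhysld: n−6=h, h−7=a, y−12=m, s−6=m, l−7=e, d−12=r.

hammer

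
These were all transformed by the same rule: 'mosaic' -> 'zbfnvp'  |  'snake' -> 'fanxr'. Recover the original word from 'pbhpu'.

Compare letters: m→z is +13, o→b is +13, s→f is +13 — a constant shift. Each letter is shifted forward by 13 in the alphabet (a Caesar shift of +13).
Undoing it on pbhpu: p−13=c, b−13=o, h−13=u, p−13=c, u−13=h.

couch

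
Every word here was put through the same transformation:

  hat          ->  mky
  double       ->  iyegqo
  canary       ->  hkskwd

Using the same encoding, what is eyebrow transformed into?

The rule splits by letter class: vowels +10, consonants +5.
Applying it to eyebrow: e(vowel)+10=o, y(cons)+5=d, e(vowel)+10=o, b(cons)+5=g, r(cons)+5=w, o(vowel)+10=y, w(cons)+5=b.

odogwyb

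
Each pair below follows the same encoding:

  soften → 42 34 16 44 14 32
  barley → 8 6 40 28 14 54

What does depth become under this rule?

s(#19)→42 and o(#15)→34: differences scale by 2, so n = 2·pos + 4. The formula is n = 2×(alphabet index, a=1) + 4.
For depth: d=4→12, e=5→14, p=16→36, t=20→44, h=8→20.

12 14 36 44 20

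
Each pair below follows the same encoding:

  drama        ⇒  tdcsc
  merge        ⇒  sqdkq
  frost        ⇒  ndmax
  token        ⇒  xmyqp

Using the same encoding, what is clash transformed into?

wvcah

d(3)→t(19) and r(17)→d(3) fit y≡23x+2 (mod 26); the inverse of 23 mod 26 is 17. This is an affine cipher: with a=0,…,z=25, each position x becomes (23x+2) mod 26.
For clash: c(2)→23·2+2≡22=w; l(11)→23·11+2≡21=v; a(0)→23·0+2≡2=c; s(18)→23·18+2≡0=a; h(7)→23·7+2≡7=h (all mod 26).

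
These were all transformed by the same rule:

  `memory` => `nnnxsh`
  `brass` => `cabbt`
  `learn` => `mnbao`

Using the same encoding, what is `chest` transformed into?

dqfbu

Shifts by position in memory: pos 0: m→n (+1), pos 1: e→n (+9), pos 2: m→n (+1), pos 3: o→x (+9) — repeating every 2. It's a Vigenère-style cipher with numeric key [1,9]: position i shifts by key[i mod 2].
Applying it to chest: c+1=d, h+9=q, e+1=f, s+9=b, t+1=u.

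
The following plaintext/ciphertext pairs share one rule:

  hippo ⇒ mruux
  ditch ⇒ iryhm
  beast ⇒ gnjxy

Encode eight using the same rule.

nrlmy

The rule splits by letter class: vowels +9, consonants +5.
On eight: e(vowel)+9=n, i(vowel)+9=r, g(cons)+5=l, h(cons)+5=m, t(cons)+5=y.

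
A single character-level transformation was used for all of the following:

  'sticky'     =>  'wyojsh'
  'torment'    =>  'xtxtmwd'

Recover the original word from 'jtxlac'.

forest

In sticky: s→w is +4, t→y is +5, i→o is +6, c→j is +7 — the shift increases by 1 each position. The shift increases by 1 at each position, starting from +4: 4, 5, 6, ….
Reversing it on jtxlac: j−4=f, t−5=o, x−6=r, l−7=e, a−8=s, c−9=t.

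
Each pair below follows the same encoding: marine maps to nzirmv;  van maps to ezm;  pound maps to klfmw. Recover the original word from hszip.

This is the alphabet-reversal cipher (Atbash): a becomes z, b becomes y, etc.
Reversing it on hszip: h↔s, s↔h, z↔a, i↔r, p↔k.

shark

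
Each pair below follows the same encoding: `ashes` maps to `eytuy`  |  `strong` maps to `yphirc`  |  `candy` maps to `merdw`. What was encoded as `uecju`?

a(0)→e(4) and s(18)→y(24) fit y≡17x+4 (mod 26); the inverse of 17 mod 26 is 23. Each letter's alphabet position (a=0..z=25) is mapped through 17·x+4 mod 26 — an affine cipher.
Decoding uecju: u(20)→23·(20−4)≡4=e; e(4)→23·(4−4)≡0=a; c(2)→23·(2−4)≡6=g; j(9)→23·(9−4)≡11=l; u(20)→23·(20−4)≡4=e (all mod 26).

eagle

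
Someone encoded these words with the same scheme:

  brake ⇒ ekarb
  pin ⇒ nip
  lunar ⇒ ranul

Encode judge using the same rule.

egduj

The output letters match the input read backwards: brake reversed is ekarb. It's just the letters in reverse order.
For judge: reverse → egduj.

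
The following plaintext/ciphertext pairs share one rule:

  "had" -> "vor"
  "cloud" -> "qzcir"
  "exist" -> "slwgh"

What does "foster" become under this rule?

tcghsf

Compare letters: h→v is +14, a→o is +14, d→r is +14 — a constant shift. Every letter moves 14 places later in the alphabet, wrapping around z→a.
For foster: f+14=t, o+14=c, s+14=g, t+14=h, e+14=s, r+14=f.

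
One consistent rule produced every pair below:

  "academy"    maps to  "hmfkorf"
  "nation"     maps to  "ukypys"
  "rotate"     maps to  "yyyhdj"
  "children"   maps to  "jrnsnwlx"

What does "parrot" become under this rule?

A repeating key of period 3 is used — shifts +7, +10, +5 over and over.
On parrot: p+7=w, a+10=k, r+5=w, r+7=y, o+10=y, t+5=y.

wkwyyy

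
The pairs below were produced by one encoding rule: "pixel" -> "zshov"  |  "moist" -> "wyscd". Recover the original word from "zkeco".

Every letter moves 10 places later in the alphabet, wrapping around z→a.
Reversing it on zkeco: z−10=p, k−10=a, e−10=u, c−10=s, o−10=e.

pause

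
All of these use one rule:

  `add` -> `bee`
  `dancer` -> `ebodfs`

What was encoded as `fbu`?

Compare letters: a→b is +1, d→e is +1, d→e is +1 — a constant shift. It's a constant shift of +1 (ROT1).
Reversing it on fbu: f−1=e, b−1=a, u−1=t.

eat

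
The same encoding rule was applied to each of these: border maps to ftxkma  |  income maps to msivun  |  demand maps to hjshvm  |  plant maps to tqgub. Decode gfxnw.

cargo

In border: b→f is +4, o→t is +5, r→x is +6, d→k is +7 — the shift increases by 1 each position. The shift increases by 1 at each position, starting from +4: 4, 5, 6, ….
Reversing it on gfxnw: g−4=c, f−5=a, x−6=r, n−7=g, w−8=o.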